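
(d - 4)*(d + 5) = d^2 + d - 20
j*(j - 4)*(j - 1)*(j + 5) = j^4 - 21*j^2 + 20*j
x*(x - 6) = x^2 - 6*x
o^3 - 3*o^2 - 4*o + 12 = (o - 3)*(o - 2)*(o + 2)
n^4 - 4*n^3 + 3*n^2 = n^2*(n - 3)*(n - 1)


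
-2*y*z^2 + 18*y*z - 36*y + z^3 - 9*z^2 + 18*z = (-2*y + z)*(z - 6)*(z - 3)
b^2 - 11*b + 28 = (b - 7)*(b - 4)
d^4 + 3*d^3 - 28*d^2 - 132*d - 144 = (d - 6)*(d + 2)*(d + 3)*(d + 4)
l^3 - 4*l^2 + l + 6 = (l - 3)*(l - 2)*(l + 1)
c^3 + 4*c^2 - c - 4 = (c - 1)*(c + 1)*(c + 4)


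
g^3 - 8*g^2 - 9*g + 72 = (g - 8)*(g - 3)*(g + 3)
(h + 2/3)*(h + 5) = h^2 + 17*h/3 + 10/3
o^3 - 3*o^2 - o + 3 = (o - 3)*(o - 1)*(o + 1)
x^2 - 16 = (x - 4)*(x + 4)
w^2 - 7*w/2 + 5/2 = (w - 5/2)*(w - 1)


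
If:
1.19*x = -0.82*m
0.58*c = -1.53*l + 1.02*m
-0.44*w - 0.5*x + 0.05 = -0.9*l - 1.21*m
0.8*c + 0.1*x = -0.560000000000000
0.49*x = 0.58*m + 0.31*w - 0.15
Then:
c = -0.70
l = 0.25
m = -0.02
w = 0.55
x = 0.02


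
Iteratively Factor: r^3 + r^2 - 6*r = (r)*(r^2 + r - 6) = r*(r + 3)*(r - 2)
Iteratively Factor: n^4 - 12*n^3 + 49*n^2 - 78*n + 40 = (n - 1)*(n^3 - 11*n^2 + 38*n - 40) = (n - 5)*(n - 1)*(n^2 - 6*n + 8) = (n - 5)*(n - 4)*(n - 1)*(n - 2)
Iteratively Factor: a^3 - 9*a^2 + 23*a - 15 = (a - 1)*(a^2 - 8*a + 15) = (a - 5)*(a - 1)*(a - 3)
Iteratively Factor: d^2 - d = (d - 1)*(d)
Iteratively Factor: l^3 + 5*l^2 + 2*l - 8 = (l - 1)*(l^2 + 6*l + 8) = (l - 1)*(l + 2)*(l + 4)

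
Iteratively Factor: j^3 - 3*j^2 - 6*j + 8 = (j - 1)*(j^2 - 2*j - 8) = (j - 4)*(j - 1)*(j + 2)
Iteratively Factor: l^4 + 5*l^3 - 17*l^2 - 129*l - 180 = (l + 3)*(l^3 + 2*l^2 - 23*l - 60) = (l + 3)*(l + 4)*(l^2 - 2*l - 15) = (l + 3)^2*(l + 4)*(l - 5)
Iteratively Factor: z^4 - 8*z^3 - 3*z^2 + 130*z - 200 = (z + 4)*(z^3 - 12*z^2 + 45*z - 50) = (z - 5)*(z + 4)*(z^2 - 7*z + 10) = (z - 5)*(z - 2)*(z + 4)*(z - 5)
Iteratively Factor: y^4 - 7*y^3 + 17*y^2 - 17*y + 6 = (y - 3)*(y^3 - 4*y^2 + 5*y - 2) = (y - 3)*(y - 1)*(y^2 - 3*y + 2) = (y - 3)*(y - 2)*(y - 1)*(y - 1)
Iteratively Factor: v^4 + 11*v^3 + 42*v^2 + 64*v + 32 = (v + 4)*(v^3 + 7*v^2 + 14*v + 8) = (v + 4)^2*(v^2 + 3*v + 2) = (v + 1)*(v + 4)^2*(v + 2)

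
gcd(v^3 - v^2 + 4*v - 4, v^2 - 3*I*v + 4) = 1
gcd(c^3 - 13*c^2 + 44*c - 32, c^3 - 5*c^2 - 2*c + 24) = c - 4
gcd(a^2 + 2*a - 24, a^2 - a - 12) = a - 4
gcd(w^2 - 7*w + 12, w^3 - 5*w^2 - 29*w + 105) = w - 3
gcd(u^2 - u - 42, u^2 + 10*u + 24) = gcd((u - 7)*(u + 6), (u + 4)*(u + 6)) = u + 6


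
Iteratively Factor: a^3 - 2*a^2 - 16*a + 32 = (a + 4)*(a^2 - 6*a + 8) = (a - 2)*(a + 4)*(a - 4)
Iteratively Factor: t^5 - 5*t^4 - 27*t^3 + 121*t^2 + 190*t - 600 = (t + 4)*(t^4 - 9*t^3 + 9*t^2 + 85*t - 150) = (t + 3)*(t + 4)*(t^3 - 12*t^2 + 45*t - 50) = (t - 2)*(t + 3)*(t + 4)*(t^2 - 10*t + 25) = (t - 5)*(t - 2)*(t + 3)*(t + 4)*(t - 5)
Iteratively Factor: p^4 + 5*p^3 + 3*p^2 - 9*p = (p)*(p^3 + 5*p^2 + 3*p - 9) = p*(p + 3)*(p^2 + 2*p - 3) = p*(p - 1)*(p + 3)*(p + 3)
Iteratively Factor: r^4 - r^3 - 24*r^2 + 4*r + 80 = (r - 2)*(r^3 + r^2 - 22*r - 40) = (r - 2)*(r + 2)*(r^2 - r - 20) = (r - 2)*(r + 2)*(r + 4)*(r - 5)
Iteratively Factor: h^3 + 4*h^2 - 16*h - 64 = (h + 4)*(h^2 - 16) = (h - 4)*(h + 4)*(h + 4)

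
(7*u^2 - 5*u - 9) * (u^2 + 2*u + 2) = 7*u^4 + 9*u^3 - 5*u^2 - 28*u - 18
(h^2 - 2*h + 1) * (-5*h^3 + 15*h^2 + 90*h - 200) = -5*h^5 + 25*h^4 + 55*h^3 - 365*h^2 + 490*h - 200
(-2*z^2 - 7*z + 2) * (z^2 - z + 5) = -2*z^4 - 5*z^3 - z^2 - 37*z + 10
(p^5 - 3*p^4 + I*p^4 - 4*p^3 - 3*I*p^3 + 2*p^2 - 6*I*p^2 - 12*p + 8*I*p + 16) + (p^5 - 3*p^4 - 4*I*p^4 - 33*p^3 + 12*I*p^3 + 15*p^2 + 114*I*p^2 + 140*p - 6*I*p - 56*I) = 2*p^5 - 6*p^4 - 3*I*p^4 - 37*p^3 + 9*I*p^3 + 17*p^2 + 108*I*p^2 + 128*p + 2*I*p + 16 - 56*I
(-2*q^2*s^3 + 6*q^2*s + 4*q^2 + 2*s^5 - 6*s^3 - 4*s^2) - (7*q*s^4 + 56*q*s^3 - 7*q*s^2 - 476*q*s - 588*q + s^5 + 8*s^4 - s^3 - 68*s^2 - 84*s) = -2*q^2*s^3 + 6*q^2*s + 4*q^2 - 7*q*s^4 - 56*q*s^3 + 7*q*s^2 + 476*q*s + 588*q + s^5 - 8*s^4 - 5*s^3 + 64*s^2 + 84*s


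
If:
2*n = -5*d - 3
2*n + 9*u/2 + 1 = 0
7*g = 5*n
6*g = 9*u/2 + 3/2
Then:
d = -139/220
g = 5/88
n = 7/88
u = -17/66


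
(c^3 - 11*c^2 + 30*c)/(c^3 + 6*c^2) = (c^2 - 11*c + 30)/(c*(c + 6))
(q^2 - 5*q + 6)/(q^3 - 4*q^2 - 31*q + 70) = (q - 3)/(q^2 - 2*q - 35)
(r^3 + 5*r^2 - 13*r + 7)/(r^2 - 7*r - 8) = (-r^3 - 5*r^2 + 13*r - 7)/(-r^2 + 7*r + 8)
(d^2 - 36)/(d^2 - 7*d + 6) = (d + 6)/(d - 1)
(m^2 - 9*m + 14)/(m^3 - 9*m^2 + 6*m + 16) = (m - 7)/(m^2 - 7*m - 8)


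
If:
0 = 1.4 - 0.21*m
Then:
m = 6.67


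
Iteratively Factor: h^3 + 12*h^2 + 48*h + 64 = (h + 4)*(h^2 + 8*h + 16) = (h + 4)^2*(h + 4)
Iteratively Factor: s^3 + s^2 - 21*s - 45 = (s + 3)*(s^2 - 2*s - 15) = (s + 3)^2*(s - 5)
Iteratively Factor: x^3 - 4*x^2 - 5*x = (x + 1)*(x^2 - 5*x) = (x - 5)*(x + 1)*(x)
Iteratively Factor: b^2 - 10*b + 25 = (b - 5)*(b - 5)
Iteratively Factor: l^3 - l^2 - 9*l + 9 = (l + 3)*(l^2 - 4*l + 3) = (l - 1)*(l + 3)*(l - 3)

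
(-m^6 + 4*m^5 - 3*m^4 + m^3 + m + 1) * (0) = 0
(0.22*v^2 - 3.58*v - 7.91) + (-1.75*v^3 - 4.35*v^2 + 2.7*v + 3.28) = -1.75*v^3 - 4.13*v^2 - 0.88*v - 4.63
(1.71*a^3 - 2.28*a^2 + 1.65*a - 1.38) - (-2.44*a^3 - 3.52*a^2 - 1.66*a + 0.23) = 4.15*a^3 + 1.24*a^2 + 3.31*a - 1.61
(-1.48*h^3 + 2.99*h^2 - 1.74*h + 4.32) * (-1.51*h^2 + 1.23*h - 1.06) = 2.2348*h^5 - 6.3353*h^4 + 7.8739*h^3 - 11.8328*h^2 + 7.158*h - 4.5792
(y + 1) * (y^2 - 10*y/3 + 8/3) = y^3 - 7*y^2/3 - 2*y/3 + 8/3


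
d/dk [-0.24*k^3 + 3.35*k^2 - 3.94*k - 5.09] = -0.72*k^2 + 6.7*k - 3.94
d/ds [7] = 0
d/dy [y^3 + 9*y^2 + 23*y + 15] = 3*y^2 + 18*y + 23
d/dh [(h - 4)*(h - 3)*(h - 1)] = 3*h^2 - 16*h + 19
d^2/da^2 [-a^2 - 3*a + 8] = -2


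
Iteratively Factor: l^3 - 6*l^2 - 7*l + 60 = (l - 4)*(l^2 - 2*l - 15) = (l - 4)*(l + 3)*(l - 5)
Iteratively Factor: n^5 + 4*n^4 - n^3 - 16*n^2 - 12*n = (n + 3)*(n^4 + n^3 - 4*n^2 - 4*n) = (n + 1)*(n + 3)*(n^3 - 4*n) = (n - 2)*(n + 1)*(n + 3)*(n^2 + 2*n) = n*(n - 2)*(n + 1)*(n + 3)*(n + 2)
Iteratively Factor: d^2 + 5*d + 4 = (d + 1)*(d + 4)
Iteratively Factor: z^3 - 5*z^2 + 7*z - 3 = (z - 1)*(z^2 - 4*z + 3) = (z - 3)*(z - 1)*(z - 1)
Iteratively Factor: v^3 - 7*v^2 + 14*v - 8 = (v - 2)*(v^2 - 5*v + 4) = (v - 2)*(v - 1)*(v - 4)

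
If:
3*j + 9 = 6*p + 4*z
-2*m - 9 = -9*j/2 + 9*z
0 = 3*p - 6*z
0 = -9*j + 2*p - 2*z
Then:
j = 3/23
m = -315/46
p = 27/23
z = 27/46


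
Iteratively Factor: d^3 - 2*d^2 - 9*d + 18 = (d + 3)*(d^2 - 5*d + 6) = (d - 2)*(d + 3)*(d - 3)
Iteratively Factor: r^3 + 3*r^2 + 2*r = (r)*(r^2 + 3*r + 2) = r*(r + 2)*(r + 1)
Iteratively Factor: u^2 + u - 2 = (u + 2)*(u - 1)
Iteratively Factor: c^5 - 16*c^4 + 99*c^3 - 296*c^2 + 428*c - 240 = (c - 3)*(c^4 - 13*c^3 + 60*c^2 - 116*c + 80) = (c - 3)*(c - 2)*(c^3 - 11*c^2 + 38*c - 40) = (c - 5)*(c - 3)*(c - 2)*(c^2 - 6*c + 8) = (c - 5)*(c - 4)*(c - 3)*(c - 2)*(c - 2)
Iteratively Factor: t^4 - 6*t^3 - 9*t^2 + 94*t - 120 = (t - 3)*(t^3 - 3*t^2 - 18*t + 40) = (t - 3)*(t - 2)*(t^2 - t - 20) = (t - 3)*(t - 2)*(t + 4)*(t - 5)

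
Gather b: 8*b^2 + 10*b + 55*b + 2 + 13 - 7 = 8*b^2 + 65*b + 8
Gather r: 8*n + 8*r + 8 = 8*n + 8*r + 8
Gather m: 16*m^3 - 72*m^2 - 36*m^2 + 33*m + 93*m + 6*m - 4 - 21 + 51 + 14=16*m^3 - 108*m^2 + 132*m + 40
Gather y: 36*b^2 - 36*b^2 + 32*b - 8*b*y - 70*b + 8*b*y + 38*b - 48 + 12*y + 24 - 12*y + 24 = 0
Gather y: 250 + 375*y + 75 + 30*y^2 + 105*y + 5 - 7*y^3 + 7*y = -7*y^3 + 30*y^2 + 487*y + 330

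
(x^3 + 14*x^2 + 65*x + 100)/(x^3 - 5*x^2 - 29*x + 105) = (x^2 + 9*x + 20)/(x^2 - 10*x + 21)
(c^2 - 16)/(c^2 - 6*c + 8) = (c + 4)/(c - 2)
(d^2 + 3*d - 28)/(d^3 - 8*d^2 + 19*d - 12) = (d + 7)/(d^2 - 4*d + 3)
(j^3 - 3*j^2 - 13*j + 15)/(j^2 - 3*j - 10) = (j^2 + 2*j - 3)/(j + 2)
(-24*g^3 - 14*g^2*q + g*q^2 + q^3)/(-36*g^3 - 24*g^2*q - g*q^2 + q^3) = (-4*g + q)/(-6*g + q)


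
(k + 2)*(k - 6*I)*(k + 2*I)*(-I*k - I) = -I*k^4 - 4*k^3 - 3*I*k^3 - 12*k^2 - 14*I*k^2 - 8*k - 36*I*k - 24*I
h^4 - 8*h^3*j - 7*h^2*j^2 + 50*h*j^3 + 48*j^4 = (h - 8*j)*(h - 3*j)*(h + j)*(h + 2*j)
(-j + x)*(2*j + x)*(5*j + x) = -10*j^3 + 3*j^2*x + 6*j*x^2 + x^3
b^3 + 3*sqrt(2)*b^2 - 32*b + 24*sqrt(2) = (b - 2*sqrt(2))*(b - sqrt(2))*(b + 6*sqrt(2))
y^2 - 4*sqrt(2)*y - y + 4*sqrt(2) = (y - 1)*(y - 4*sqrt(2))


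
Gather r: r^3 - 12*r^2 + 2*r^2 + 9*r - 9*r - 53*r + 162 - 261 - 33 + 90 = r^3 - 10*r^2 - 53*r - 42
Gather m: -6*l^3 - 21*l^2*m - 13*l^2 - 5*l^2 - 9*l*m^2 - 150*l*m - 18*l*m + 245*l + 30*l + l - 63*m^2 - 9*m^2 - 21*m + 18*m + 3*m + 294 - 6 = -6*l^3 - 18*l^2 + 276*l + m^2*(-9*l - 72) + m*(-21*l^2 - 168*l) + 288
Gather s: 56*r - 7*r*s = -7*r*s + 56*r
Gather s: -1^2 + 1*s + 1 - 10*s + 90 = 90 - 9*s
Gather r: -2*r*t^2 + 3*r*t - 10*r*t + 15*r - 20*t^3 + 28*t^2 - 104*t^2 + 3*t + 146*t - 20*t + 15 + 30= r*(-2*t^2 - 7*t + 15) - 20*t^3 - 76*t^2 + 129*t + 45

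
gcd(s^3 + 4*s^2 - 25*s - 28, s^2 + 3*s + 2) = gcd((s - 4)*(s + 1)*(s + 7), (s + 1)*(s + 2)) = s + 1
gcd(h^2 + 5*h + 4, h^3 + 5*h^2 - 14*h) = 1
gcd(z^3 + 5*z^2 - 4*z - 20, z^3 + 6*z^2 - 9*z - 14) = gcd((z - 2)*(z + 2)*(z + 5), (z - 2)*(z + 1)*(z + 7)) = z - 2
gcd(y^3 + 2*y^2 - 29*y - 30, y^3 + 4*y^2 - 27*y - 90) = y^2 + y - 30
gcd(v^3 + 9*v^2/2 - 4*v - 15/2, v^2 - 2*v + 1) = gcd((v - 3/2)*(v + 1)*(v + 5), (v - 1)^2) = 1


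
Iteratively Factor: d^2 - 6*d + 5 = (d - 5)*(d - 1)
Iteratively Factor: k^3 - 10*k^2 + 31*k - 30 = (k - 3)*(k^2 - 7*k + 10) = (k - 3)*(k - 2)*(k - 5)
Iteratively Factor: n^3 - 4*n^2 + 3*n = (n)*(n^2 - 4*n + 3) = n*(n - 1)*(n - 3)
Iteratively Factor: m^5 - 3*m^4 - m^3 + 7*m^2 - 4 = (m + 1)*(m^4 - 4*m^3 + 3*m^2 + 4*m - 4) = (m + 1)^2*(m^3 - 5*m^2 + 8*m - 4) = (m - 2)*(m + 1)^2*(m^2 - 3*m + 2) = (m - 2)*(m - 1)*(m + 1)^2*(m - 2)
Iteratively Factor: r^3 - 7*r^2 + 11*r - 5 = (r - 1)*(r^2 - 6*r + 5) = (r - 1)^2*(r - 5)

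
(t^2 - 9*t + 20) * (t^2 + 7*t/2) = t^4 - 11*t^3/2 - 23*t^2/2 + 70*t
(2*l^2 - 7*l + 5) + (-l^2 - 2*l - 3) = l^2 - 9*l + 2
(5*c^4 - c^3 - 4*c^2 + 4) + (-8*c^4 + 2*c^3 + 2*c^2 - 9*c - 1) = -3*c^4 + c^3 - 2*c^2 - 9*c + 3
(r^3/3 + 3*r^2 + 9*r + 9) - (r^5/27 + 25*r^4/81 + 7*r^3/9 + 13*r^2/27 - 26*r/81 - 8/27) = -r^5/27 - 25*r^4/81 - 4*r^3/9 + 68*r^2/27 + 755*r/81 + 251/27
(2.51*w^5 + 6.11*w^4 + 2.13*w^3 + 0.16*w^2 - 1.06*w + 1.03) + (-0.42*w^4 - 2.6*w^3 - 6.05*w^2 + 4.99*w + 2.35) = 2.51*w^5 + 5.69*w^4 - 0.47*w^3 - 5.89*w^2 + 3.93*w + 3.38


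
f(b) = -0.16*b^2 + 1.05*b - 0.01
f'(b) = 1.05 - 0.32*b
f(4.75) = 1.37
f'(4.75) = -0.47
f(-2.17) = -3.04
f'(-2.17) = 1.74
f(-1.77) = -2.37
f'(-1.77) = 1.62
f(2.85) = 1.68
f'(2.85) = 0.14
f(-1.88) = -2.55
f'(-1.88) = 1.65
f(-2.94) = -4.48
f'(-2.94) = 1.99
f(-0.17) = -0.19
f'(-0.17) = 1.10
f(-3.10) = -4.80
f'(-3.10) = 2.04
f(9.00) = -3.52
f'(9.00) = -1.83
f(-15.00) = -51.76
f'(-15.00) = 5.85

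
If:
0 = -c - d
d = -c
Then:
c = -d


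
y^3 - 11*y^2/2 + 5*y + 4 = (y - 4)*(y - 2)*(y + 1/2)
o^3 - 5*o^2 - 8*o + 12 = (o - 6)*(o - 1)*(o + 2)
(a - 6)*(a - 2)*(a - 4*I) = a^3 - 8*a^2 - 4*I*a^2 + 12*a + 32*I*a - 48*I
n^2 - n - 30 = (n - 6)*(n + 5)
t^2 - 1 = (t - 1)*(t + 1)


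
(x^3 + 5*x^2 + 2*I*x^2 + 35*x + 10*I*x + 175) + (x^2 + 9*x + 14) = x^3 + 6*x^2 + 2*I*x^2 + 44*x + 10*I*x + 189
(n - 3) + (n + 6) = 2*n + 3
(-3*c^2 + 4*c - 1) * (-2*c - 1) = 6*c^3 - 5*c^2 - 2*c + 1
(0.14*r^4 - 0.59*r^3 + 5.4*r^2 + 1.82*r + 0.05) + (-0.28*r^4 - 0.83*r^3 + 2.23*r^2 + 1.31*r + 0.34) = -0.14*r^4 - 1.42*r^3 + 7.63*r^2 + 3.13*r + 0.39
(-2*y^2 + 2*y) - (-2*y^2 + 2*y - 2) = 2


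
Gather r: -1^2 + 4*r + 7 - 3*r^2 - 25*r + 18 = -3*r^2 - 21*r + 24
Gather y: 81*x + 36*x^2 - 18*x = 36*x^2 + 63*x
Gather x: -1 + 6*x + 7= 6*x + 6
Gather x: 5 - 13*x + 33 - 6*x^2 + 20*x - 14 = -6*x^2 + 7*x + 24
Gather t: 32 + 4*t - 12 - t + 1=3*t + 21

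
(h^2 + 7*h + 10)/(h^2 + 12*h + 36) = (h^2 + 7*h + 10)/(h^2 + 12*h + 36)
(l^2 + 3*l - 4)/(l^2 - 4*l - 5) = (-l^2 - 3*l + 4)/(-l^2 + 4*l + 5)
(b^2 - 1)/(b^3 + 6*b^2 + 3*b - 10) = (b + 1)/(b^2 + 7*b + 10)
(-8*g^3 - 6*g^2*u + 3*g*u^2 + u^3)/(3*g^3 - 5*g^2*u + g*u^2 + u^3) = (-8*g^3 - 6*g^2*u + 3*g*u^2 + u^3)/(3*g^3 - 5*g^2*u + g*u^2 + u^3)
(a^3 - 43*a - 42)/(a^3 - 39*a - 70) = (-a^3 + 43*a + 42)/(-a^3 + 39*a + 70)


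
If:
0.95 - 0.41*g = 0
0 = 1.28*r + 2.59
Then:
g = 2.32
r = -2.02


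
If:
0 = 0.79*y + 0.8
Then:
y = -1.01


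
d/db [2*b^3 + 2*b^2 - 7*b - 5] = 6*b^2 + 4*b - 7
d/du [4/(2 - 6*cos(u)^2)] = -24*sin(2*u)/(3*cos(2*u) + 1)^2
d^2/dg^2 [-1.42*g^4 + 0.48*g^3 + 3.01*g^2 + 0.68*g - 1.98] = -17.04*g^2 + 2.88*g + 6.02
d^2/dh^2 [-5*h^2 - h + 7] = -10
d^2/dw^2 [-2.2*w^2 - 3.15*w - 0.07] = -4.40000000000000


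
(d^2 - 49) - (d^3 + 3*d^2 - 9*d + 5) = -d^3 - 2*d^2 + 9*d - 54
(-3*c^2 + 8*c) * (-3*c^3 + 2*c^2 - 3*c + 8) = 9*c^5 - 30*c^4 + 25*c^3 - 48*c^2 + 64*c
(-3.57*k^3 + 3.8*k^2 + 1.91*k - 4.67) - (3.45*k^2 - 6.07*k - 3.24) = -3.57*k^3 + 0.35*k^2 + 7.98*k - 1.43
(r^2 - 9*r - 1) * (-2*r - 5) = -2*r^3 + 13*r^2 + 47*r + 5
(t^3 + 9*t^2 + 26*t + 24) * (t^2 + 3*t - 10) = t^5 + 12*t^4 + 43*t^3 + 12*t^2 - 188*t - 240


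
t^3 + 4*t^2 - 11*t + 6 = (t - 1)^2*(t + 6)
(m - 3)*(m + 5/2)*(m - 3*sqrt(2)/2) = m^3 - 3*sqrt(2)*m^2/2 - m^2/2 - 15*m/2 + 3*sqrt(2)*m/4 + 45*sqrt(2)/4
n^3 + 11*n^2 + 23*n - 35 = (n - 1)*(n + 5)*(n + 7)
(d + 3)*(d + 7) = d^2 + 10*d + 21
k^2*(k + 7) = k^3 + 7*k^2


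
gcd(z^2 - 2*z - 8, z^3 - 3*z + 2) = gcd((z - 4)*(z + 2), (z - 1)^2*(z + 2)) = z + 2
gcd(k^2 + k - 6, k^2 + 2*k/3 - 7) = k + 3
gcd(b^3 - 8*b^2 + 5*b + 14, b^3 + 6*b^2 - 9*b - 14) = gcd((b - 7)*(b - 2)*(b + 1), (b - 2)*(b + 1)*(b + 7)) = b^2 - b - 2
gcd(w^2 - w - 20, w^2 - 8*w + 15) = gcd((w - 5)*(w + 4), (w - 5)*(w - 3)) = w - 5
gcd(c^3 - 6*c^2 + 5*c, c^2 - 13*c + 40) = c - 5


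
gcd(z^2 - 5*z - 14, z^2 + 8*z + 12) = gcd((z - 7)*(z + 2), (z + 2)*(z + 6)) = z + 2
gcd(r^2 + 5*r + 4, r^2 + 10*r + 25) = 1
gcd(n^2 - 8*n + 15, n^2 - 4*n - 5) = n - 5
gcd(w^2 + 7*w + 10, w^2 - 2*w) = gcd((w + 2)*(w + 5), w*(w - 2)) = 1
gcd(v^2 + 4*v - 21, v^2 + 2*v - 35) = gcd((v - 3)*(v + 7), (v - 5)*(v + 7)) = v + 7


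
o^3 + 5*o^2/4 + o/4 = o*(o + 1/4)*(o + 1)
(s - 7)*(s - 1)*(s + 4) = s^3 - 4*s^2 - 25*s + 28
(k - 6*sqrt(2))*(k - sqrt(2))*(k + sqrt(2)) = k^3 - 6*sqrt(2)*k^2 - 2*k + 12*sqrt(2)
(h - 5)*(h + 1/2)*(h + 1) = h^3 - 7*h^2/2 - 7*h - 5/2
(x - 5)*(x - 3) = x^2 - 8*x + 15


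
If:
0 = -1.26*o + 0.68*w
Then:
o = 0.53968253968254*w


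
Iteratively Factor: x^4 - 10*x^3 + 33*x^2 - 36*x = (x - 3)*(x^3 - 7*x^2 + 12*x) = (x - 4)*(x - 3)*(x^2 - 3*x) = (x - 4)*(x - 3)^2*(x)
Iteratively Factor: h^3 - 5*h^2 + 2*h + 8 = (h + 1)*(h^2 - 6*h + 8) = (h - 2)*(h + 1)*(h - 4)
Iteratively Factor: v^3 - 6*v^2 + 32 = (v - 4)*(v^2 - 2*v - 8) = (v - 4)*(v + 2)*(v - 4)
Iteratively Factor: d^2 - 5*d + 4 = (d - 1)*(d - 4)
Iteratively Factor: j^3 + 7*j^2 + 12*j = (j + 4)*(j^2 + 3*j) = (j + 3)*(j + 4)*(j)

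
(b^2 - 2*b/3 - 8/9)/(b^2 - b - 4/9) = (3*b + 2)/(3*b + 1)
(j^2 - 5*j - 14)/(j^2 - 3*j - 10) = (j - 7)/(j - 5)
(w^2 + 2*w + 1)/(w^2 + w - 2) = (w^2 + 2*w + 1)/(w^2 + w - 2)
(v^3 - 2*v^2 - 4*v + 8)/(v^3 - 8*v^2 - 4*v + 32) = (v - 2)/(v - 8)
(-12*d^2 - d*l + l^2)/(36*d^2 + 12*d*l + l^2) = (-12*d^2 - d*l + l^2)/(36*d^2 + 12*d*l + l^2)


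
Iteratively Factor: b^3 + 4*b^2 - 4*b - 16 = (b + 2)*(b^2 + 2*b - 8) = (b + 2)*(b + 4)*(b - 2)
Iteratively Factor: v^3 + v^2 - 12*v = (v)*(v^2 + v - 12) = v*(v - 3)*(v + 4)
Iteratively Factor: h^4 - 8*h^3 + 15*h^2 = (h)*(h^3 - 8*h^2 + 15*h) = h^2*(h^2 - 8*h + 15) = h^2*(h - 3)*(h - 5)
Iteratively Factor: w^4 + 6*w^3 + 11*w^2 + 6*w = (w + 2)*(w^3 + 4*w^2 + 3*w) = (w + 1)*(w + 2)*(w^2 + 3*w) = (w + 1)*(w + 2)*(w + 3)*(w)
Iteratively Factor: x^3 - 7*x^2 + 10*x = (x - 5)*(x^2 - 2*x) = (x - 5)*(x - 2)*(x)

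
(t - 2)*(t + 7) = t^2 + 5*t - 14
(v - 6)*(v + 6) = v^2 - 36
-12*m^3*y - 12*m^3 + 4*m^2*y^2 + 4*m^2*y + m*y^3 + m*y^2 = (-2*m + y)*(6*m + y)*(m*y + m)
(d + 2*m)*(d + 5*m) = d^2 + 7*d*m + 10*m^2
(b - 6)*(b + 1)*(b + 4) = b^3 - b^2 - 26*b - 24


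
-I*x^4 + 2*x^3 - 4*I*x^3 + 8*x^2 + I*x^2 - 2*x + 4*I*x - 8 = (x + 1)*(x + 4)*(x + 2*I)*(-I*x + I)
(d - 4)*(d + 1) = d^2 - 3*d - 4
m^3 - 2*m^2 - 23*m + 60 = (m - 4)*(m - 3)*(m + 5)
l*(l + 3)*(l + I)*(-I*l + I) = -I*l^4 + l^3 - 2*I*l^3 + 2*l^2 + 3*I*l^2 - 3*l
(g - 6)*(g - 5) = g^2 - 11*g + 30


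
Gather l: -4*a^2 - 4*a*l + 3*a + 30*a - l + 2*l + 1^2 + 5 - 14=-4*a^2 + 33*a + l*(1 - 4*a) - 8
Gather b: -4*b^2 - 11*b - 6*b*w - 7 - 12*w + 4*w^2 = -4*b^2 + b*(-6*w - 11) + 4*w^2 - 12*w - 7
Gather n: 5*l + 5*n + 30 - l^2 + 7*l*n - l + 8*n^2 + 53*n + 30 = -l^2 + 4*l + 8*n^2 + n*(7*l + 58) + 60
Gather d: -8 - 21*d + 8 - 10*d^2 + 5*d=-10*d^2 - 16*d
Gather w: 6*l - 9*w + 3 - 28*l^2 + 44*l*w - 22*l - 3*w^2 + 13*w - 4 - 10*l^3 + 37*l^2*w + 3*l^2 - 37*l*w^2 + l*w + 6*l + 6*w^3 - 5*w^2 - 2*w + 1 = -10*l^3 - 25*l^2 - 10*l + 6*w^3 + w^2*(-37*l - 8) + w*(37*l^2 + 45*l + 2)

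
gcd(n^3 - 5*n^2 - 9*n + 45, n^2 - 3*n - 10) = n - 5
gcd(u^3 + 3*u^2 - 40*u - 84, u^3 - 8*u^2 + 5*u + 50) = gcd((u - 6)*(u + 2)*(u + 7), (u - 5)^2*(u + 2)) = u + 2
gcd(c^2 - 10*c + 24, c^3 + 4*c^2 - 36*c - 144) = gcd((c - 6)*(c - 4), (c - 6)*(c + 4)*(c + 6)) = c - 6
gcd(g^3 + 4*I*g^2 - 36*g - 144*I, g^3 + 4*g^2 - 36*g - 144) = g^2 - 36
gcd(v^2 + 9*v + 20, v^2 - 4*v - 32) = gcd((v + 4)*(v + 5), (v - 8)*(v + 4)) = v + 4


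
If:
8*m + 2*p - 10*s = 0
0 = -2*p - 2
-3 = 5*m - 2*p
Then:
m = -1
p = -1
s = -1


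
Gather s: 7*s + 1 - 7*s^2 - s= -7*s^2 + 6*s + 1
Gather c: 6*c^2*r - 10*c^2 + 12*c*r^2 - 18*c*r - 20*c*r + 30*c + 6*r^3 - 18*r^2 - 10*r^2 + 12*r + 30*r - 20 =c^2*(6*r - 10) + c*(12*r^2 - 38*r + 30) + 6*r^3 - 28*r^2 + 42*r - 20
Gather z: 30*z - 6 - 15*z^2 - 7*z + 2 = -15*z^2 + 23*z - 4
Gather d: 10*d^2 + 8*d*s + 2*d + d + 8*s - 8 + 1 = 10*d^2 + d*(8*s + 3) + 8*s - 7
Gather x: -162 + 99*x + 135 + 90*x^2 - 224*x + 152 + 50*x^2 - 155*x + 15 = 140*x^2 - 280*x + 140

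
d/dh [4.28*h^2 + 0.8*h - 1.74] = 8.56*h + 0.8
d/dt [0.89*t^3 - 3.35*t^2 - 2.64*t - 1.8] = 2.67*t^2 - 6.7*t - 2.64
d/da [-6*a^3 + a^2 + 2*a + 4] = -18*a^2 + 2*a + 2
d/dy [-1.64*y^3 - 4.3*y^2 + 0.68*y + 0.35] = -4.92*y^2 - 8.6*y + 0.68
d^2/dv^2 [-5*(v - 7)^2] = -10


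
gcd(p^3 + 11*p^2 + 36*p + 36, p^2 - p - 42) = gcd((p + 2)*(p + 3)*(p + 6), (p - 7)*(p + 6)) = p + 6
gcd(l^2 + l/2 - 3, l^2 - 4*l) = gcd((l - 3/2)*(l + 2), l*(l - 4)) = 1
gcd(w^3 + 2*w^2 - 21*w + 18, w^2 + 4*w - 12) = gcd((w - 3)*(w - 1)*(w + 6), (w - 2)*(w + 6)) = w + 6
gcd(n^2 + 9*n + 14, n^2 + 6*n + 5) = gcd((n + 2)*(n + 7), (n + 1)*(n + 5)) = 1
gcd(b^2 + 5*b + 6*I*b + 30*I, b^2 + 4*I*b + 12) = b + 6*I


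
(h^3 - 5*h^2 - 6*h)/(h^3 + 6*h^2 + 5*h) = (h - 6)/(h + 5)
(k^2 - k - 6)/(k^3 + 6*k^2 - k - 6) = (k^2 - k - 6)/(k^3 + 6*k^2 - k - 6)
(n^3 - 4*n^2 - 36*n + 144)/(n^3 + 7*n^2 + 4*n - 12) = (n^2 - 10*n + 24)/(n^2 + n - 2)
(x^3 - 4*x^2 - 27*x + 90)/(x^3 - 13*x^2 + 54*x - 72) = (x + 5)/(x - 4)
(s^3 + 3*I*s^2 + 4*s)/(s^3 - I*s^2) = (s + 4*I)/s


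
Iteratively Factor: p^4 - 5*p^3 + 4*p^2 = (p)*(p^3 - 5*p^2 + 4*p) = p*(p - 4)*(p^2 - p) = p*(p - 4)*(p - 1)*(p)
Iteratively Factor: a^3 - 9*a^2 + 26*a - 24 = (a - 2)*(a^2 - 7*a + 12) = (a - 4)*(a - 2)*(a - 3)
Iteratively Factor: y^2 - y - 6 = (y + 2)*(y - 3)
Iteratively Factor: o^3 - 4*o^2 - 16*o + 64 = (o - 4)*(o^2 - 16) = (o - 4)^2*(o + 4)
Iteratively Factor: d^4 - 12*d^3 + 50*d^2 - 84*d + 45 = (d - 3)*(d^3 - 9*d^2 + 23*d - 15) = (d - 5)*(d - 3)*(d^2 - 4*d + 3) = (d - 5)*(d - 3)^2*(d - 1)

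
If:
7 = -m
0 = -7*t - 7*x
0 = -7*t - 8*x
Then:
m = -7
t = 0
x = 0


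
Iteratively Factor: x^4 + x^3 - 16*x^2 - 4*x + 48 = (x - 3)*(x^3 + 4*x^2 - 4*x - 16) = (x - 3)*(x + 4)*(x^2 - 4) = (x - 3)*(x + 2)*(x + 4)*(x - 2)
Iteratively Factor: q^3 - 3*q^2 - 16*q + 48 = (q - 4)*(q^2 + q - 12) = (q - 4)*(q + 4)*(q - 3)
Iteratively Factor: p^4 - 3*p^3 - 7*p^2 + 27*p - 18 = (p - 3)*(p^3 - 7*p + 6) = (p - 3)*(p - 1)*(p^2 + p - 6) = (p - 3)*(p - 2)*(p - 1)*(p + 3)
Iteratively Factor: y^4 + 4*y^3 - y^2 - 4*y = (y)*(y^3 + 4*y^2 - y - 4) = y*(y - 1)*(y^2 + 5*y + 4) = y*(y - 1)*(y + 1)*(y + 4)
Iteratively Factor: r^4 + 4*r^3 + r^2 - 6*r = (r)*(r^3 + 4*r^2 + r - 6) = r*(r + 2)*(r^2 + 2*r - 3) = r*(r + 2)*(r + 3)*(r - 1)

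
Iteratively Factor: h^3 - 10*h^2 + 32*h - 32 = (h - 4)*(h^2 - 6*h + 8) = (h - 4)*(h - 2)*(h - 4)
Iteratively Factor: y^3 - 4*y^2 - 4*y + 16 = (y - 2)*(y^2 - 2*y - 8) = (y - 2)*(y + 2)*(y - 4)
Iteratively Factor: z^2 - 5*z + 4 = (z - 1)*(z - 4)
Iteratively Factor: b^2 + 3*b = (b + 3)*(b)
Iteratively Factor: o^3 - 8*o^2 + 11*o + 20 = (o - 5)*(o^2 - 3*o - 4) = (o - 5)*(o + 1)*(o - 4)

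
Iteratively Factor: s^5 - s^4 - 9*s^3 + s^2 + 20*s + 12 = (s + 1)*(s^4 - 2*s^3 - 7*s^2 + 8*s + 12) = (s + 1)*(s + 2)*(s^3 - 4*s^2 + s + 6) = (s + 1)^2*(s + 2)*(s^2 - 5*s + 6) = (s - 3)*(s + 1)^2*(s + 2)*(s - 2)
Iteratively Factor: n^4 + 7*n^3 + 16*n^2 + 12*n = (n + 3)*(n^3 + 4*n^2 + 4*n) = n*(n + 3)*(n^2 + 4*n + 4) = n*(n + 2)*(n + 3)*(n + 2)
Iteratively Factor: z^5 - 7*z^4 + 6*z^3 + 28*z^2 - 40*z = (z - 5)*(z^4 - 2*z^3 - 4*z^2 + 8*z) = (z - 5)*(z + 2)*(z^3 - 4*z^2 + 4*z) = (z - 5)*(z - 2)*(z + 2)*(z^2 - 2*z) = z*(z - 5)*(z - 2)*(z + 2)*(z - 2)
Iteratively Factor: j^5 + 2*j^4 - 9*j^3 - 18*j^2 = (j - 3)*(j^4 + 5*j^3 + 6*j^2) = (j - 3)*(j + 2)*(j^3 + 3*j^2) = j*(j - 3)*(j + 2)*(j^2 + 3*j) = j^2*(j - 3)*(j + 2)*(j + 3)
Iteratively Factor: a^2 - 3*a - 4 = (a + 1)*(a - 4)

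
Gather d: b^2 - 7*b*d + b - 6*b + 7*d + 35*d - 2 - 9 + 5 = b^2 - 5*b + d*(42 - 7*b) - 6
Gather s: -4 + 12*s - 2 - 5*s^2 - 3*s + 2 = -5*s^2 + 9*s - 4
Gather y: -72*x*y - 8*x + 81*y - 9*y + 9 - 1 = -8*x + y*(72 - 72*x) + 8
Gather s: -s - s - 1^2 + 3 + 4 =6 - 2*s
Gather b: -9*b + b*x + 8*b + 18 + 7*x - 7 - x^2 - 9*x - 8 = b*(x - 1) - x^2 - 2*x + 3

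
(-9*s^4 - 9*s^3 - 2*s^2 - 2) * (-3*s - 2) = 27*s^5 + 45*s^4 + 24*s^3 + 4*s^2 + 6*s + 4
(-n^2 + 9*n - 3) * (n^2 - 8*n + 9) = -n^4 + 17*n^3 - 84*n^2 + 105*n - 27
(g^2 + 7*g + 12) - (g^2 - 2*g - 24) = 9*g + 36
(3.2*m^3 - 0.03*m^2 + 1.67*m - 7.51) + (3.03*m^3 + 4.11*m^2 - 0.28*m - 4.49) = 6.23*m^3 + 4.08*m^2 + 1.39*m - 12.0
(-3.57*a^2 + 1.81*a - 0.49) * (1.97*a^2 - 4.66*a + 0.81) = -7.0329*a^4 + 20.2019*a^3 - 12.2916*a^2 + 3.7495*a - 0.3969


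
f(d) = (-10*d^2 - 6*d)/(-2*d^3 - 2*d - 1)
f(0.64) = 2.83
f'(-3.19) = -0.23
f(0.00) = 0.00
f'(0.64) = 2.21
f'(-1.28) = 0.30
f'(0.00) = 6.00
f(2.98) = 1.78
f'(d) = (-20*d - 6)/(-2*d^3 - 2*d - 1) + (-10*d^2 - 6*d)*(6*d^2 + 2)/(-2*d^3 - 2*d - 1)^2 = 2*(-2*d*(5*d + 3)*(3*d^2 + 1) + (10*d + 3)*(2*d^3 + 2*d + 1))/(2*d^3 + 2*d + 1)^2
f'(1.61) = -0.92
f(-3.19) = -1.18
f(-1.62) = -1.54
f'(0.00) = 6.00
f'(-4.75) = -0.15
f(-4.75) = -0.88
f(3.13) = 1.70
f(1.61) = 2.83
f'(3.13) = -0.51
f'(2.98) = -0.55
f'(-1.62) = -0.08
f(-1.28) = -1.51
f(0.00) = 0.00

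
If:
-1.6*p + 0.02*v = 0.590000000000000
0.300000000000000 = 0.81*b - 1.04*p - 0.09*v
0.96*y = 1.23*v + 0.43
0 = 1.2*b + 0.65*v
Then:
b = -0.08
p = -0.37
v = 0.15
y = 0.65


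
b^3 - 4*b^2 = b^2*(b - 4)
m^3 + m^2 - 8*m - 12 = (m - 3)*(m + 2)^2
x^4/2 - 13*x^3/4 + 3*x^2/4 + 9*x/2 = x*(x/2 + 1/2)*(x - 6)*(x - 3/2)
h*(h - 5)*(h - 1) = h^3 - 6*h^2 + 5*h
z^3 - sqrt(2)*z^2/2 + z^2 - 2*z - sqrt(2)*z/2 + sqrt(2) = (z - 1)*(z + 2)*(z - sqrt(2)/2)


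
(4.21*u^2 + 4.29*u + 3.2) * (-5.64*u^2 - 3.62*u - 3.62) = -23.7444*u^4 - 39.4358*u^3 - 48.818*u^2 - 27.1138*u - 11.584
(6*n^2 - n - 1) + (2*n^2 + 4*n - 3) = 8*n^2 + 3*n - 4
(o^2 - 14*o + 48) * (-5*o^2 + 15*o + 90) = -5*o^4 + 85*o^3 - 360*o^2 - 540*o + 4320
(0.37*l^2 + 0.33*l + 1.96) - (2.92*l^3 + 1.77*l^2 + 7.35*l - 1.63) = -2.92*l^3 - 1.4*l^2 - 7.02*l + 3.59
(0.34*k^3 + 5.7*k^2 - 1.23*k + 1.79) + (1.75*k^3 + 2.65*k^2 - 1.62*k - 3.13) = 2.09*k^3 + 8.35*k^2 - 2.85*k - 1.34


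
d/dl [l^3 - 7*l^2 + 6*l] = 3*l^2 - 14*l + 6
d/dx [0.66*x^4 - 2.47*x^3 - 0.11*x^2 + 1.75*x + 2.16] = 2.64*x^3 - 7.41*x^2 - 0.22*x + 1.75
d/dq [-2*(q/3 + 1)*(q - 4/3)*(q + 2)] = -2*q^2 - 44*q/9 + 4/9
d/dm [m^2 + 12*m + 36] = 2*m + 12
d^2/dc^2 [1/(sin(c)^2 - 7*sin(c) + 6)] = (-4*sin(c)^3 + 17*sin(c)^2 - 2*sin(c) - 86)/((sin(c) - 6)^3*(sin(c) - 1)^2)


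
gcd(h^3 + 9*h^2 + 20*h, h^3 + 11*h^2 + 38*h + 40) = h^2 + 9*h + 20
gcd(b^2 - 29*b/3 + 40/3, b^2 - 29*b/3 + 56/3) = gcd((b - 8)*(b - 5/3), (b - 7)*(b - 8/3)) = 1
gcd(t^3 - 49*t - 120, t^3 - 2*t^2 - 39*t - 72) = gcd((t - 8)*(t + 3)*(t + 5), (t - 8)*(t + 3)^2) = t^2 - 5*t - 24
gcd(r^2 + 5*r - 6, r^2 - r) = r - 1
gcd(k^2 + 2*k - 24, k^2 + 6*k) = k + 6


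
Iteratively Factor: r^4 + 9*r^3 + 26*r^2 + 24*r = (r)*(r^3 + 9*r^2 + 26*r + 24) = r*(r + 3)*(r^2 + 6*r + 8) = r*(r + 2)*(r + 3)*(r + 4)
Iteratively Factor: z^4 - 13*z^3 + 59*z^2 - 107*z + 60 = (z - 5)*(z^3 - 8*z^2 + 19*z - 12) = (z - 5)*(z - 4)*(z^2 - 4*z + 3) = (z - 5)*(z - 4)*(z - 1)*(z - 3)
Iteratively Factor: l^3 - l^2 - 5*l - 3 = (l + 1)*(l^2 - 2*l - 3) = (l - 3)*(l + 1)*(l + 1)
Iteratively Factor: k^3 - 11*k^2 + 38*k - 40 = (k - 2)*(k^2 - 9*k + 20) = (k - 5)*(k - 2)*(k - 4)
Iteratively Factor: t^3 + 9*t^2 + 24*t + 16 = (t + 4)*(t^2 + 5*t + 4) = (t + 4)^2*(t + 1)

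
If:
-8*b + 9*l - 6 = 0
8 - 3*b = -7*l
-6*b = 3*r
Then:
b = -114/29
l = -82/29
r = 228/29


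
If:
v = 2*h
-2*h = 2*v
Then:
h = 0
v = 0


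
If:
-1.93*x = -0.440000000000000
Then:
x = 0.23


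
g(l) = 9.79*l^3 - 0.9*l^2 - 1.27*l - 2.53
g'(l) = 29.37*l^2 - 1.8*l - 1.27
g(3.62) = 445.50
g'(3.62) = 377.09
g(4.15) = 676.42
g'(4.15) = 497.08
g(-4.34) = -814.27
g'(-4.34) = 559.74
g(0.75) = 0.14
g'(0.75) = 13.90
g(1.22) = 12.36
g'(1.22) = 40.25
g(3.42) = 374.22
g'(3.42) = 336.10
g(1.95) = 64.16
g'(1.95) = 106.90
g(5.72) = 1792.95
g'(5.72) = 949.37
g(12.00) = 16769.75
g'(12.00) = 4206.41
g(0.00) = -2.53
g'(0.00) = -1.27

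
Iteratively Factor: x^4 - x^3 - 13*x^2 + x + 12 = (x - 4)*(x^3 + 3*x^2 - x - 3) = (x - 4)*(x + 1)*(x^2 + 2*x - 3) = (x - 4)*(x - 1)*(x + 1)*(x + 3)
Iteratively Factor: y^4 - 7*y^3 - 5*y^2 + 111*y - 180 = (y - 3)*(y^3 - 4*y^2 - 17*y + 60) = (y - 3)^2*(y^2 - y - 20) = (y - 3)^2*(y + 4)*(y - 5)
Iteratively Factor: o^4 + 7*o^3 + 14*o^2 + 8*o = (o + 1)*(o^3 + 6*o^2 + 8*o) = (o + 1)*(o + 4)*(o^2 + 2*o) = o*(o + 1)*(o + 4)*(o + 2)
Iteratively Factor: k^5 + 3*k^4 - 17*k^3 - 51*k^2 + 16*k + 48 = (k + 1)*(k^4 + 2*k^3 - 19*k^2 - 32*k + 48) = (k + 1)*(k + 4)*(k^3 - 2*k^2 - 11*k + 12) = (k - 4)*(k + 1)*(k + 4)*(k^2 + 2*k - 3) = (k - 4)*(k + 1)*(k + 3)*(k + 4)*(k - 1)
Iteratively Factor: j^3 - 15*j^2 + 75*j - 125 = (j - 5)*(j^2 - 10*j + 25) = (j - 5)^2*(j - 5)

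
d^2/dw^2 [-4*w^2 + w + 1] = -8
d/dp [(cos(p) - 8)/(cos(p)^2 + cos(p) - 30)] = (cos(p)^2 - 16*cos(p) + 22)*sin(p)/(cos(p)^2 + cos(p) - 30)^2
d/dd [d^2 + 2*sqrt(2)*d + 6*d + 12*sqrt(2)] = 2*d + 2*sqrt(2) + 6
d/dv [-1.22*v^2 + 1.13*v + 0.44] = 1.13 - 2.44*v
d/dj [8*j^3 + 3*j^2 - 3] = 6*j*(4*j + 1)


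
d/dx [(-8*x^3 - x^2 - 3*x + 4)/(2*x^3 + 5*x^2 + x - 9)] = (-38*x^4 - 4*x^3 + 206*x^2 - 22*x + 23)/(4*x^6 + 20*x^5 + 29*x^4 - 26*x^3 - 89*x^2 - 18*x + 81)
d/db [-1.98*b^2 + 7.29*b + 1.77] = 7.29 - 3.96*b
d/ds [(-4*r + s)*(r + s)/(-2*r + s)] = ((r + s)*(4*r - s) + (2*r - s)*(3*r - 2*s))/(2*r - s)^2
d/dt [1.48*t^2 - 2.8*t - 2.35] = 2.96*t - 2.8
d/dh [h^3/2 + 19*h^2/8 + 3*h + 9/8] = 3*h^2/2 + 19*h/4 + 3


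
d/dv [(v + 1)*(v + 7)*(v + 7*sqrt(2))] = 3*v^2 + 16*v + 14*sqrt(2)*v + 7 + 56*sqrt(2)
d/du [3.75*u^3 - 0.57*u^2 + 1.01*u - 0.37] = 11.25*u^2 - 1.14*u + 1.01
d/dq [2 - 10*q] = -10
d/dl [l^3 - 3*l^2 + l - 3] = 3*l^2 - 6*l + 1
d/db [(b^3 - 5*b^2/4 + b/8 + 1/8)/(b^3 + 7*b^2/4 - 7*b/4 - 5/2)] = 3*(32*b^4 - 40*b^3 - 63*b^2 + 62*b - 1)/(2*(16*b^6 + 56*b^5 - 7*b^4 - 178*b^3 - 91*b^2 + 140*b + 100))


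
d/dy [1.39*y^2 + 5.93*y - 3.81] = 2.78*y + 5.93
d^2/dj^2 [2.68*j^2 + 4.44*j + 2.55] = 5.36000000000000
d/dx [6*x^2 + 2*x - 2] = 12*x + 2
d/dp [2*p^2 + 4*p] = 4*p + 4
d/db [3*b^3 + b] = 9*b^2 + 1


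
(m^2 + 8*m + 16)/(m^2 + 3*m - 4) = (m + 4)/(m - 1)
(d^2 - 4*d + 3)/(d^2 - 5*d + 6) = (d - 1)/(d - 2)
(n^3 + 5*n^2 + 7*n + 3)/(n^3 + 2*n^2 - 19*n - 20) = (n^2 + 4*n + 3)/(n^2 + n - 20)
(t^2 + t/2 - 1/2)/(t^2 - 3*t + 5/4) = 2*(t + 1)/(2*t - 5)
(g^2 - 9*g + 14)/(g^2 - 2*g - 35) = (g - 2)/(g + 5)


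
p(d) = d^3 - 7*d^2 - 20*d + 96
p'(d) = 3*d^2 - 14*d - 20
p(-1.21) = 108.18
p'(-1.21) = 1.33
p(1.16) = 64.94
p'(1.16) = -32.20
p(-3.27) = 51.58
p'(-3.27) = 57.86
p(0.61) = 81.42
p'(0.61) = -27.42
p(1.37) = 58.03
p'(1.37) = -33.55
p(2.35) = 23.32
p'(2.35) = -36.33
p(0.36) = 87.94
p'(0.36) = -24.65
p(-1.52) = 106.72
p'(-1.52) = 8.21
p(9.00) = 78.00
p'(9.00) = 97.00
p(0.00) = 96.00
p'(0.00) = -20.00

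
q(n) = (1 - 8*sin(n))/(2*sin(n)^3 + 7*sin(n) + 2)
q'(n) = (1 - 8*sin(n))*(-6*sin(n)^2*cos(n) - 7*cos(n))/(2*sin(n)^3 + 7*sin(n) + 2)^2 - 8*cos(n)/(2*sin(n)^3 + 7*sin(n) + 2) = (32*sin(n)^3 - 6*sin(n)^2 - 23)*cos(n)/(2*sin(n)^3 + 7*sin(n) + 2)^2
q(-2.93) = 5.24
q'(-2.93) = 88.10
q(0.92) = -0.63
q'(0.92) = -0.09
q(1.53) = -0.64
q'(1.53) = 0.00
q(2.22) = -0.63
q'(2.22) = 0.09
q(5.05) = -1.36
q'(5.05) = -0.46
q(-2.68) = -3.53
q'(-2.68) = 14.44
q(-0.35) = -7.78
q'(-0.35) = -101.52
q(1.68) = -0.64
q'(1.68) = -0.00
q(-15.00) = -2.00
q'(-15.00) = 2.71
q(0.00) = 0.50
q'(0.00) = -5.75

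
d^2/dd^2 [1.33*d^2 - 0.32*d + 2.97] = 2.66000000000000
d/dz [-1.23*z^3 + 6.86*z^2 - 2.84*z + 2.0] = -3.69*z^2 + 13.72*z - 2.84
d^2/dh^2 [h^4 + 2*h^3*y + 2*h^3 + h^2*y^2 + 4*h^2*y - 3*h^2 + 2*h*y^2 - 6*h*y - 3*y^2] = 12*h^2 + 12*h*y + 12*h + 2*y^2 + 8*y - 6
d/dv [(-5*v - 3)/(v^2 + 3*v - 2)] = (5*v^2 + 6*v + 19)/(v^4 + 6*v^3 + 5*v^2 - 12*v + 4)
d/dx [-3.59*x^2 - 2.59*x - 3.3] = -7.18*x - 2.59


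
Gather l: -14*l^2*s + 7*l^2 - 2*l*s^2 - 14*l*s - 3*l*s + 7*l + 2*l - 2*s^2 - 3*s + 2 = l^2*(7 - 14*s) + l*(-2*s^2 - 17*s + 9) - 2*s^2 - 3*s + 2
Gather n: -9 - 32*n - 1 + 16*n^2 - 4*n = 16*n^2 - 36*n - 10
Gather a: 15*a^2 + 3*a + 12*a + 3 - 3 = 15*a^2 + 15*a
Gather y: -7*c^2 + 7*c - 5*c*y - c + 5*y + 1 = -7*c^2 + 6*c + y*(5 - 5*c) + 1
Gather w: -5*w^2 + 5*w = -5*w^2 + 5*w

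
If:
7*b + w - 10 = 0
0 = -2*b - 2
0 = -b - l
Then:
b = -1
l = 1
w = 17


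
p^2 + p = p*(p + 1)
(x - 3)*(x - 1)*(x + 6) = x^3 + 2*x^2 - 21*x + 18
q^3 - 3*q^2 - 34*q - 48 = (q - 8)*(q + 2)*(q + 3)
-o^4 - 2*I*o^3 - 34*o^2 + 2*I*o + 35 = (o - 5*I)*(o + 7*I)*(-I*o - I)*(-I*o + I)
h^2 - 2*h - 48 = (h - 8)*(h + 6)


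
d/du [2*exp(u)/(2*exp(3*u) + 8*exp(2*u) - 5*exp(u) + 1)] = (-8*exp(3*u) - 16*exp(2*u) + 2)*exp(u)/(4*exp(6*u) + 32*exp(5*u) + 44*exp(4*u) - 76*exp(3*u) + 41*exp(2*u) - 10*exp(u) + 1)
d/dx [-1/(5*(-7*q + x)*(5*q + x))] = (-2*q + 2*x)/(5*(5*q + x)^2*(7*q - x)^2)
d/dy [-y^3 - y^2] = y*(-3*y - 2)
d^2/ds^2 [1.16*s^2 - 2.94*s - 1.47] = 2.32000000000000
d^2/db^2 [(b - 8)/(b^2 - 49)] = 2*(4*b^2*(b - 8) + (8 - 3*b)*(b^2 - 49))/(b^2 - 49)^3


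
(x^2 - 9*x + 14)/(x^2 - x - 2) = (x - 7)/(x + 1)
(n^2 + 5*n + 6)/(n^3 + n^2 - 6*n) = (n + 2)/(n*(n - 2))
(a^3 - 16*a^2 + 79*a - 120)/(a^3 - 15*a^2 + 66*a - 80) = (a - 3)/(a - 2)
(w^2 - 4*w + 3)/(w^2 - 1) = (w - 3)/(w + 1)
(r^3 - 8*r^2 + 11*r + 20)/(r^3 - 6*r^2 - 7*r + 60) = (r + 1)/(r + 3)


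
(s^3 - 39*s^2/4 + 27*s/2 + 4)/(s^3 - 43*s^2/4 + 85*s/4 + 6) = (s - 2)/(s - 3)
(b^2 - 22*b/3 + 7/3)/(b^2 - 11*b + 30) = (3*b^2 - 22*b + 7)/(3*(b^2 - 11*b + 30))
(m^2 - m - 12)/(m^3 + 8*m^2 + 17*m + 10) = (m^2 - m - 12)/(m^3 + 8*m^2 + 17*m + 10)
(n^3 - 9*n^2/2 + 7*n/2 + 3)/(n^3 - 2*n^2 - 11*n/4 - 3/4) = 2*(n - 2)/(2*n + 1)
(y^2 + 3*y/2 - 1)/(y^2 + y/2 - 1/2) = (y + 2)/(y + 1)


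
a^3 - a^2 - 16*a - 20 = (a - 5)*(a + 2)^2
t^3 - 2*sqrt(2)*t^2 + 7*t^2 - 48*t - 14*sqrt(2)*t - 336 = (t + 7)*(t - 6*sqrt(2))*(t + 4*sqrt(2))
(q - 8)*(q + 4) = q^2 - 4*q - 32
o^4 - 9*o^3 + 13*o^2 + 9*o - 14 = (o - 7)*(o - 2)*(o - 1)*(o + 1)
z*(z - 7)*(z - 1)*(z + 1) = z^4 - 7*z^3 - z^2 + 7*z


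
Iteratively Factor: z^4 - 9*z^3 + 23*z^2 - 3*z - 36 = (z + 1)*(z^3 - 10*z^2 + 33*z - 36) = (z - 4)*(z + 1)*(z^2 - 6*z + 9) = (z - 4)*(z - 3)*(z + 1)*(z - 3)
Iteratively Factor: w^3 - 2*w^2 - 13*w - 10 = (w + 1)*(w^2 - 3*w - 10) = (w + 1)*(w + 2)*(w - 5)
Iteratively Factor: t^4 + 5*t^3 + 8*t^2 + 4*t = (t + 2)*(t^3 + 3*t^2 + 2*t) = (t + 1)*(t + 2)*(t^2 + 2*t) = (t + 1)*(t + 2)^2*(t)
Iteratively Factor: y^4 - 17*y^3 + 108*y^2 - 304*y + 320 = (y - 4)*(y^3 - 13*y^2 + 56*y - 80) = (y - 4)^2*(y^2 - 9*y + 20) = (y - 4)^3*(y - 5)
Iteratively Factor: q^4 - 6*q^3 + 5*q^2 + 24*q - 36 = (q + 2)*(q^3 - 8*q^2 + 21*q - 18) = (q - 3)*(q + 2)*(q^2 - 5*q + 6) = (q - 3)*(q - 2)*(q + 2)*(q - 3)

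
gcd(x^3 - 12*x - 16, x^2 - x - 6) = x + 2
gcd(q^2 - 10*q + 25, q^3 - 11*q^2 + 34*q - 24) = 1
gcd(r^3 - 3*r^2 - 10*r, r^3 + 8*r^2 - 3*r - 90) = 1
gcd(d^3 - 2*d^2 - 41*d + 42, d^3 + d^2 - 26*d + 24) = d^2 + 5*d - 6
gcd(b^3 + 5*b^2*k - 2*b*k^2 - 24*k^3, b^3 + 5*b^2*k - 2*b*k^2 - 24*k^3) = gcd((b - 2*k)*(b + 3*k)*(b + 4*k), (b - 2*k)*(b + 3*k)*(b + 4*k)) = b^3 + 5*b^2*k - 2*b*k^2 - 24*k^3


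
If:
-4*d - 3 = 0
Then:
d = -3/4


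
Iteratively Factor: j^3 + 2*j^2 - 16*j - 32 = (j - 4)*(j^2 + 6*j + 8) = (j - 4)*(j + 4)*(j + 2)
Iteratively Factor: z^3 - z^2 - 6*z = (z + 2)*(z^2 - 3*z) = (z - 3)*(z + 2)*(z)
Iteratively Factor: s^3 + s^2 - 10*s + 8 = (s - 1)*(s^2 + 2*s - 8) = (s - 2)*(s - 1)*(s + 4)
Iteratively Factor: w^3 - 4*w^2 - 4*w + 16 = (w - 2)*(w^2 - 2*w - 8) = (w - 2)*(w + 2)*(w - 4)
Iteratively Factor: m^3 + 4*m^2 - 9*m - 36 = (m + 3)*(m^2 + m - 12) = (m - 3)*(m + 3)*(m + 4)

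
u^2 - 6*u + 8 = (u - 4)*(u - 2)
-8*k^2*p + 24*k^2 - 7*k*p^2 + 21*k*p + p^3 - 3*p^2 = (-8*k + p)*(k + p)*(p - 3)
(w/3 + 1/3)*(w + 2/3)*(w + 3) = w^3/3 + 14*w^2/9 + 17*w/9 + 2/3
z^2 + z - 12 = (z - 3)*(z + 4)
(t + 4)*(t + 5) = t^2 + 9*t + 20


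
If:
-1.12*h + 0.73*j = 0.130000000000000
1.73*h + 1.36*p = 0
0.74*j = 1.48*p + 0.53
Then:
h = 0.13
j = 0.38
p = -0.17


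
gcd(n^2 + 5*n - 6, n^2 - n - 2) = 1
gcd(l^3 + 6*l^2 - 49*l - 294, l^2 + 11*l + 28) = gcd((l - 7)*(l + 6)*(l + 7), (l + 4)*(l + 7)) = l + 7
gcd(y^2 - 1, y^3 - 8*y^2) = 1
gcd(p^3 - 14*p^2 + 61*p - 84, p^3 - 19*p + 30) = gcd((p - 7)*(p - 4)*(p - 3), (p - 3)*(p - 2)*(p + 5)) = p - 3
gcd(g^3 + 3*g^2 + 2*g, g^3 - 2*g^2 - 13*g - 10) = g^2 + 3*g + 2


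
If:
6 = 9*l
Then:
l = 2/3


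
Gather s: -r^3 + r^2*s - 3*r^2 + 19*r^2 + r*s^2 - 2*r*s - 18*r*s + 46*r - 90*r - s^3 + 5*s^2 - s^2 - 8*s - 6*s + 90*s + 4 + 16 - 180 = -r^3 + 16*r^2 - 44*r - s^3 + s^2*(r + 4) + s*(r^2 - 20*r + 76) - 160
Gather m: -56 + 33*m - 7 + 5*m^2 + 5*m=5*m^2 + 38*m - 63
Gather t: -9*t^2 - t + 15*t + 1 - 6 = -9*t^2 + 14*t - 5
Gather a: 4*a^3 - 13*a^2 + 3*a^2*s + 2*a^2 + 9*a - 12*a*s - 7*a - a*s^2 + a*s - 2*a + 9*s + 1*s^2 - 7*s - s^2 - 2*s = 4*a^3 + a^2*(3*s - 11) + a*(-s^2 - 11*s)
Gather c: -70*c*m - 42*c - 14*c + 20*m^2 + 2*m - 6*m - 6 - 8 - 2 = c*(-70*m - 56) + 20*m^2 - 4*m - 16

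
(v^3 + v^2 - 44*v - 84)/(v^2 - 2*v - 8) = (v^2 - v - 42)/(v - 4)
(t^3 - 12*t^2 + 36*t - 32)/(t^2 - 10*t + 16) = t - 2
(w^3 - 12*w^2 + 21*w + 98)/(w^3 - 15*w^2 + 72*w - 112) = (w^2 - 5*w - 14)/(w^2 - 8*w + 16)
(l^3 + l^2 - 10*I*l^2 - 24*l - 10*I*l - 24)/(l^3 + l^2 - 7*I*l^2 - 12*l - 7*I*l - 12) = (l - 6*I)/(l - 3*I)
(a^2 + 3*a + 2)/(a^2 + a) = (a + 2)/a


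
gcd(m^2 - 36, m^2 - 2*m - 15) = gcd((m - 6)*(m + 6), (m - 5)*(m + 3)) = 1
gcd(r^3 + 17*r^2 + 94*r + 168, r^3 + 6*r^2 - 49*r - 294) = r^2 + 13*r + 42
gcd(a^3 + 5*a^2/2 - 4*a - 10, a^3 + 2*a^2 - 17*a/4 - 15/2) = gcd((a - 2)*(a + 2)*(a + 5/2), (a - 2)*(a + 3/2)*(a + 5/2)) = a^2 + a/2 - 5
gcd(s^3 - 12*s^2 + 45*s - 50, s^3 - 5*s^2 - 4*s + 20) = s^2 - 7*s + 10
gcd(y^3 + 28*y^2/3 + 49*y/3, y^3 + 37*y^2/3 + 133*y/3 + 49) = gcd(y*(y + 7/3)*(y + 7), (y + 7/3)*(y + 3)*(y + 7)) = y^2 + 28*y/3 + 49/3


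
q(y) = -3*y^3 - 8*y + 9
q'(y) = -9*y^2 - 8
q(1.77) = -21.80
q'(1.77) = -36.20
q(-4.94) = 410.18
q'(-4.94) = -227.63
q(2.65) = -68.03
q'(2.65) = -71.20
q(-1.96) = 47.27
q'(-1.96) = -42.57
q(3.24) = -118.96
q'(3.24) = -102.48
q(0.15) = 7.79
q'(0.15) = -8.20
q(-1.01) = 20.17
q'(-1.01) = -17.18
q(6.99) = -1071.52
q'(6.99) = -447.74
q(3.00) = -96.00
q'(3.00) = -89.00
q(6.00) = -687.00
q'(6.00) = -332.00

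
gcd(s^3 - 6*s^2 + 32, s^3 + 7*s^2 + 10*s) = s + 2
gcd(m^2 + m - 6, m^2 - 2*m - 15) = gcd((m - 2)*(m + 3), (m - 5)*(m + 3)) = m + 3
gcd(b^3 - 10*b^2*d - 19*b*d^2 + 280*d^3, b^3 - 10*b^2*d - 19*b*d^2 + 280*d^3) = b^3 - 10*b^2*d - 19*b*d^2 + 280*d^3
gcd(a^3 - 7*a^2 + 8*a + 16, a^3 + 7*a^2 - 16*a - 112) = a - 4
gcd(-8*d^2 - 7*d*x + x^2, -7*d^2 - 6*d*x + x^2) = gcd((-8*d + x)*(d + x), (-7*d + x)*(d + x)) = d + x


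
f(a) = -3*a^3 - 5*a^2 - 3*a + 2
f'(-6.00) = -267.00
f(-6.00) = 488.00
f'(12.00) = -1419.00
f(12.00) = -5938.00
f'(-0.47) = -0.29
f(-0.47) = 2.62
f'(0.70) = -14.41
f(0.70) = -3.58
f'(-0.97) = -1.77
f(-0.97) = 2.94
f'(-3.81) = -95.54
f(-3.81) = 106.77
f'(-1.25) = -4.56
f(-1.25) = 3.80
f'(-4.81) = -163.12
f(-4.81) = 234.60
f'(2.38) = -77.78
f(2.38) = -73.91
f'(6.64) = -466.21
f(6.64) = -1116.63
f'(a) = -9*a^2 - 10*a - 3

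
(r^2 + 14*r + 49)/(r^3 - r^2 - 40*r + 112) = (r + 7)/(r^2 - 8*r + 16)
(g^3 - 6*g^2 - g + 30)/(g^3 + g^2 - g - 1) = (g^3 - 6*g^2 - g + 30)/(g^3 + g^2 - g - 1)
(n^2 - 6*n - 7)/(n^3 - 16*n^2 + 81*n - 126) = (n + 1)/(n^2 - 9*n + 18)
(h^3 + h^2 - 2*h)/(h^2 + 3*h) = (h^2 + h - 2)/(h + 3)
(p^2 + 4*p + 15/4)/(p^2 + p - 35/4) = (4*p^2 + 16*p + 15)/(4*p^2 + 4*p - 35)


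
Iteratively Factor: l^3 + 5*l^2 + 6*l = (l + 2)*(l^2 + 3*l) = l*(l + 2)*(l + 3)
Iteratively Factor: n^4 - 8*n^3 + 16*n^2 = (n)*(n^3 - 8*n^2 + 16*n) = n*(n - 4)*(n^2 - 4*n) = n*(n - 4)^2*(n)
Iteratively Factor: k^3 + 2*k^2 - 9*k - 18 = (k - 3)*(k^2 + 5*k + 6) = (k - 3)*(k + 2)*(k + 3)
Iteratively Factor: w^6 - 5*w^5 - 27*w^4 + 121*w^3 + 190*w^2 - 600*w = (w - 5)*(w^5 - 27*w^3 - 14*w^2 + 120*w) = (w - 5)*(w + 3)*(w^4 - 3*w^3 - 18*w^2 + 40*w) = (w - 5)*(w - 2)*(w + 3)*(w^3 - w^2 - 20*w) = (w - 5)^2*(w - 2)*(w + 3)*(w^2 + 4*w) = (w - 5)^2*(w - 2)*(w + 3)*(w + 4)*(w)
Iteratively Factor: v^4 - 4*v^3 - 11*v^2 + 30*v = (v - 5)*(v^3 + v^2 - 6*v) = (v - 5)*(v + 3)*(v^2 - 2*v) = v*(v - 5)*(v + 3)*(v - 2)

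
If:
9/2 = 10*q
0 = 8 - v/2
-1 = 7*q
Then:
No Solution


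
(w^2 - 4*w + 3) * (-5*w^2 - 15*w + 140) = -5*w^4 + 5*w^3 + 185*w^2 - 605*w + 420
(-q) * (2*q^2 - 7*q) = -2*q^3 + 7*q^2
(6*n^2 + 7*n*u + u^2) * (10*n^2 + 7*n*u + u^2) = 60*n^4 + 112*n^3*u + 65*n^2*u^2 + 14*n*u^3 + u^4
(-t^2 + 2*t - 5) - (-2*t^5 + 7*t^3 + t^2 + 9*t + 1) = 2*t^5 - 7*t^3 - 2*t^2 - 7*t - 6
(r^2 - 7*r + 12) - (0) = r^2 - 7*r + 12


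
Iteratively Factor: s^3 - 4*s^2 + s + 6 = (s + 1)*(s^2 - 5*s + 6) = (s - 2)*(s + 1)*(s - 3)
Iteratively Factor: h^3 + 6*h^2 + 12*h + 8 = (h + 2)*(h^2 + 4*h + 4) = (h + 2)^2*(h + 2)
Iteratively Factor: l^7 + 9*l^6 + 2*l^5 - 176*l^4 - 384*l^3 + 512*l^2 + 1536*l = (l - 4)*(l^6 + 13*l^5 + 54*l^4 + 40*l^3 - 224*l^2 - 384*l) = (l - 4)*(l - 2)*(l^5 + 15*l^4 + 84*l^3 + 208*l^2 + 192*l) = (l - 4)*(l - 2)*(l + 4)*(l^4 + 11*l^3 + 40*l^2 + 48*l) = l*(l - 4)*(l - 2)*(l + 4)*(l^3 + 11*l^2 + 40*l + 48) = l*(l - 4)*(l - 2)*(l + 3)*(l + 4)*(l^2 + 8*l + 16) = l*(l - 4)*(l - 2)*(l + 3)*(l + 4)^2*(l + 4)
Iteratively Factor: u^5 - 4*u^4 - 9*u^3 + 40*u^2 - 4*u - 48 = (u - 4)*(u^4 - 9*u^2 + 4*u + 12) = (u - 4)*(u - 2)*(u^3 + 2*u^2 - 5*u - 6) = (u - 4)*(u - 2)*(u + 1)*(u^2 + u - 6) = (u - 4)*(u - 2)^2*(u + 1)*(u + 3)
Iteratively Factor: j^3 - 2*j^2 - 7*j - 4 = (j + 1)*(j^2 - 3*j - 4) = (j - 4)*(j + 1)*(j + 1)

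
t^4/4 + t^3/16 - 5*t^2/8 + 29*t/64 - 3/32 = (t/4 + 1/2)*(t - 3/4)*(t - 1/2)^2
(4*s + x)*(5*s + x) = 20*s^2 + 9*s*x + x^2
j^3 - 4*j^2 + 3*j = j*(j - 3)*(j - 1)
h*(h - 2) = h^2 - 2*h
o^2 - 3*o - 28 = (o - 7)*(o + 4)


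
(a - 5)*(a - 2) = a^2 - 7*a + 10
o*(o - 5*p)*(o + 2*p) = o^3 - 3*o^2*p - 10*o*p^2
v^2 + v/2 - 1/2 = (v - 1/2)*(v + 1)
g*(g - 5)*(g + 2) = g^3 - 3*g^2 - 10*g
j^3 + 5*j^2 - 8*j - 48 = (j - 3)*(j + 4)^2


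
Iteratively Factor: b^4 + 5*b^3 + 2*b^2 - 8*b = (b + 2)*(b^3 + 3*b^2 - 4*b) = b*(b + 2)*(b^2 + 3*b - 4) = b*(b + 2)*(b + 4)*(b - 1)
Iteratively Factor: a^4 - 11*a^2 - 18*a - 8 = (a + 1)*(a^3 - a^2 - 10*a - 8) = (a + 1)^2*(a^2 - 2*a - 8) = (a + 1)^2*(a + 2)*(a - 4)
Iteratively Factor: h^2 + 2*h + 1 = (h + 1)*(h + 1)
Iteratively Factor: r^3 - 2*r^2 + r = (r - 1)*(r^2 - r) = (r - 1)^2*(r)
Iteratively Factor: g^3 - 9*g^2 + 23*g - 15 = (g - 5)*(g^2 - 4*g + 3) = (g - 5)*(g - 1)*(g - 3)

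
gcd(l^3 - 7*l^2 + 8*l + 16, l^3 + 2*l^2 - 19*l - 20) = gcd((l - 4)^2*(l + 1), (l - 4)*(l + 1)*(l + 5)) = l^2 - 3*l - 4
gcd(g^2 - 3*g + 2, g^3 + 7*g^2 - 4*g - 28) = g - 2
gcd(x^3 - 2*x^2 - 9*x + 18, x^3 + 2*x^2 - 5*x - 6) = x^2 + x - 6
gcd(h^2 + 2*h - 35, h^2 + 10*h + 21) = h + 7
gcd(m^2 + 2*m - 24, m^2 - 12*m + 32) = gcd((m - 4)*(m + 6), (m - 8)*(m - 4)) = m - 4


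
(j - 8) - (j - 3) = -5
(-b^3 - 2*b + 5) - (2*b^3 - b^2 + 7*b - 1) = -3*b^3 + b^2 - 9*b + 6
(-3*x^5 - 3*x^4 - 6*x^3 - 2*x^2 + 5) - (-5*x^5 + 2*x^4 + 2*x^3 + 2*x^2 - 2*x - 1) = 2*x^5 - 5*x^4 - 8*x^3 - 4*x^2 + 2*x + 6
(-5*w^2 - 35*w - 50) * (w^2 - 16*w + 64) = -5*w^4 + 45*w^3 + 190*w^2 - 1440*w - 3200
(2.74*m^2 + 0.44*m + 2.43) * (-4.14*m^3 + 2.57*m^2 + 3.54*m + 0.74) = -11.3436*m^5 + 5.2202*m^4 + 0.7702*m^3 + 9.8303*m^2 + 8.9278*m + 1.7982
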